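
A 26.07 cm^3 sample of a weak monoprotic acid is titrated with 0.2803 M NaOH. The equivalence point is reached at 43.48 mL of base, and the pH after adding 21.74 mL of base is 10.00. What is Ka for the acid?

21.74 mL is half of the equivalence volume, so this is the half-equivalence point where [HA] = [A^-].
At half-equivalence pH = pKa, so pKa = 10.00.
Ka = 10^(-10.00) = 1.0 x 10^-10.

1.0 x 10^-10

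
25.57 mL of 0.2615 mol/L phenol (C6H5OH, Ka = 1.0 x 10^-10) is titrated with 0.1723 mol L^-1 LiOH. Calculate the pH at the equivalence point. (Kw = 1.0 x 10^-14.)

11.51

n(C6H5OH) = 0.2615 x 0.02557 = 0.006687 mol; V(LiOH) at equivalence = 0.006687/0.1723 = 0.03881 L.
At equivalence all the acid is converted to C6H5O-; total volume = 0.02557 + 0.03881 = 0.06438 L, so [C6H5O-] = 0.006687/0.06438 = 0.1039 M.
Kb = Kw/Ka = 1.0e-14 / 1.0 x 10^-10 = 0.000100.
[OH^-] = sqrt(Kb x [C6H5O-]) = sqrt(0.000100 x 0.1039) = 0.00322 M.
pOH = 2.49, so pH = 14.00 - 2.49 = 11.51.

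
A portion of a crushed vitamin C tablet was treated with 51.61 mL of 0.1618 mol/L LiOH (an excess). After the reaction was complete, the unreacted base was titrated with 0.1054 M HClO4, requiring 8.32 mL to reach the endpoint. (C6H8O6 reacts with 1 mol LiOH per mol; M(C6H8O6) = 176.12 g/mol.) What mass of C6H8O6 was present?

Total n(LiOH) added = 0.1618 x 0.05161 = 0.008350 mol.
n(HClO4) used = 0.1054 x 0.008320 = 0.0008769 mol, which equals the excess n(LiOH).
So n(LiOH) consumed by the sample = 0.008350 - 0.0008769 = 0.007474 mol.
n(C6H8O6) = 0.007474 / 1 = 0.007474 mol.
mass = 0.007474 mol x 176.12 g/mol = 1.32 g.

1.32 g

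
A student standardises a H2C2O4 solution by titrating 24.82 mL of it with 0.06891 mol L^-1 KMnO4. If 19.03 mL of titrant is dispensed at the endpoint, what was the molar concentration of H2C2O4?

n(KMnO4) = 0.06891 x 0.01903 = 0.001311 mol.
From the balanced equation, 2 mol KMnO4 reacts with 5 mol H2C2O4, so n(H2C2O4) = 0.001311 x 5/2 = 0.003278 mol.
[H2C2O4] = 0.003278 / 0.02482 L = 0.132 M.

0.132 M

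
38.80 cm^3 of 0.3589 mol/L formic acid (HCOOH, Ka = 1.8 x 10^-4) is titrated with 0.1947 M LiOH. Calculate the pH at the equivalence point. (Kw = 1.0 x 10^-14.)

n(HCOOH) = 0.3589 x 0.03880 = 0.01393 mol; V(LiOH) at equivalence = 0.01393/0.1947 = 0.07152 L.
At equivalence all the acid is converted to HCOO-; total volume = 0.03880 + 0.07152 = 0.1103 L, so [HCOO-] = 0.01393/0.1103 = 0.1262 M.
Kb = Kw/Ka = 1.0e-14 / 1.8 x 10^-4 = 5.56e-11.
[OH^-] = sqrt(Kb x [HCOO-]) = sqrt(5.56e-11 x 0.1262) = 2.65e-6 M.
pOH = 5.58, so pH = 14.00 - 5.58 = 8.42.

8.42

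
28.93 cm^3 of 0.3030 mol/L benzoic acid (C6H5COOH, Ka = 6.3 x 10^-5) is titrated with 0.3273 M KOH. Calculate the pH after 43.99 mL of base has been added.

n(acid) = 0.3030 x 0.02893 = 0.008766 mol; n(KOH) added = 0.3273 x 0.04399 = 0.01440 mol.
Base is in excess by 0.01440 - 0.008766 = 0.005632 mol in a total volume of 0.07292 L.
[OH^-] = 0.005632/0.07292 = 0.07724 M, so pOH = 1.11 and pH = 14.00 - 1.11 = 12.89.

12.89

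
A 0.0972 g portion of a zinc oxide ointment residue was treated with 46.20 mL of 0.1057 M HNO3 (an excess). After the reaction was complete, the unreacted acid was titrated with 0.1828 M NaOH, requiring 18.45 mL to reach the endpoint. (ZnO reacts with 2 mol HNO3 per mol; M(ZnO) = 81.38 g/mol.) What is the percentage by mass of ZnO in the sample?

63.2%

Total n(HNO3) added = 0.1057 x 0.04620 = 0.004883 mol.
n(NaOH) used = 0.1828 x 0.01845 = 0.003373 mol, which equals the excess n(HNO3).
So n(HNO3) consumed by the sample = 0.004883 - 0.003373 = 0.001511 mol.
n(ZnO) = 0.001511 / 2 = 0.0007553 mol.
mass ZnO = 0.0007553 x 81.38 = 0.06147 g, so %ZnO = 0.06147/0.0972 x 100 = 63.2%.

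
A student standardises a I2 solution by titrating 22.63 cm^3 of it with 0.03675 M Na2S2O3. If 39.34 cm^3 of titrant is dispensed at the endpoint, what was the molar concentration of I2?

0.0319 M

n(Na2S2O3) = 0.03675 x 0.03934 = 0.001446 mol.
From the balanced equation, 2 mol Na2S2O3 reacts with 1 mol I2, so n(I2) = 0.001446 x 1/2 = 0.0007229 mol.
[I2] = 0.0007229 / 0.02263 L = 0.0319 M.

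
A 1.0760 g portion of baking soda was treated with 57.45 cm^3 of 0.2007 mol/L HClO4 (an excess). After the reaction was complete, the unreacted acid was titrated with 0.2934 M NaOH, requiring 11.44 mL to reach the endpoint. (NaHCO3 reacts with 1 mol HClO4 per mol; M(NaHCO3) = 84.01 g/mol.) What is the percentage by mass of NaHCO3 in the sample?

Total n(HClO4) added = 0.2007 x 0.05745 = 0.01153 mol.
n(NaOH) used = 0.2934 x 0.01144 = 0.003356 mol, which equals the excess n(HClO4).
So n(HClO4) consumed by the sample = 0.01153 - 0.003356 = 0.008174 mol.
n(NaHCO3) = 0.008174 / 1 = 0.008174 mol.
mass NaHCO3 = 0.008174 x 84.01 = 0.6867 g, so %NaHCO3 = 0.6867/1.0760 x 100 = 63.8%.

63.8%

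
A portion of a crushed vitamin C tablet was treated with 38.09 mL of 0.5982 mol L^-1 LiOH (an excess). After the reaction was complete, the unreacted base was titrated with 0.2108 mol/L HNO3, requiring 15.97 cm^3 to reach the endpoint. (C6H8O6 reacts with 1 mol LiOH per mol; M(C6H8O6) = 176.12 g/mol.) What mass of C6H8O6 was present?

Total n(LiOH) added = 0.5982 x 0.03809 = 0.02279 mol.
n(HNO3) used = 0.2108 x 0.01597 = 0.003366 mol, which equals the excess n(LiOH).
So n(LiOH) consumed by the sample = 0.02279 - 0.003366 = 0.01942 mol.
n(C6H8O6) = 0.01942 / 1 = 0.01942 mol.
mass = 0.01942 mol x 176.12 g/mol = 3.42 g.

3.42 g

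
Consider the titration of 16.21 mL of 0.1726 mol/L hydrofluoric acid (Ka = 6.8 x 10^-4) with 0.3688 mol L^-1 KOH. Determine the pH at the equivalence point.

8.12

n(HF) = 0.1726 x 0.01621 = 0.002798 mol; V(KOH) at equivalence = 0.002798/0.3688 = 0.007586 L.
At equivalence all the acid is converted to F-; total volume = 0.01621 + 0.007586 = 0.02380 L, so [F-] = 0.002798/0.02380 = 0.1176 M.
Kb = Kw/Ka = 1.0e-14 / 6.8 x 10^-4 = 1.47e-11.
[OH^-] = sqrt(Kb x [F-]) = sqrt(1.47e-11 x 0.1176) = 1.31e-6 M.
pOH = 5.88, so pH = 14.00 - 5.88 = 8.12.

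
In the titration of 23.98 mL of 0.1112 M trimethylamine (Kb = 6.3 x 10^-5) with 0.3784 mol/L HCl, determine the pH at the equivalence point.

n((CH3)3N) = 0.1112 x 0.02398 = 0.002667 mol; V(HCl) at equivalence = 0.002667/0.3784 = 0.007047 L.
At equivalence the base is fully converted to (CH3)3NH+; total volume = 0.03103 L, so [(CH3)3NH+] = 0.002667/0.03103 = 0.08594 M.
Ka((CH3)3NH+) = Kw/Kb = 1.0e-14 / 6.3 x 10^-5 = 1.59e-10.
[H^+] = sqrt(Ka x [(CH3)3NH+]) = sqrt(1.59e-10 x 0.08594) = 3.69e-6 M.
pH = -log(3.69e-6) = 5.43.

5.43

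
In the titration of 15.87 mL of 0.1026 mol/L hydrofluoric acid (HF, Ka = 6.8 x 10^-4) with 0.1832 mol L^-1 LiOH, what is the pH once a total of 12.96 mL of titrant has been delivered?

n(acid) = 0.1026 x 0.01587 = 0.001628 mol; n(LiOH) added = 0.1832 x 0.01296 = 0.002374 mol.
Base is in excess by 0.002374 - 0.001628 = 0.0007460 mol in a total volume of 0.02883 L.
[OH^-] = 0.0007460/0.02883 = 0.02588 M, so pOH = 1.59 and pH = 14.00 - 1.59 = 12.41.

12.41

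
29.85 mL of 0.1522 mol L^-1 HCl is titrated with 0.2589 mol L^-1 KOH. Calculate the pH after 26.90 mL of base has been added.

12.63

n(acid) = 0.1522 x 0.02985 = 0.004543 mol; n(KOH) added = 0.2589 x 0.02690 = 0.006964 mol.
Base is in excess by 0.006964 - 0.004543 = 0.002421 mol in a total volume of 0.05675 L.
[OH^-] = 0.002421/0.05675 = 0.04267 M, so pOH = 1.37 and pH = 14.00 - 1.37 = 12.63.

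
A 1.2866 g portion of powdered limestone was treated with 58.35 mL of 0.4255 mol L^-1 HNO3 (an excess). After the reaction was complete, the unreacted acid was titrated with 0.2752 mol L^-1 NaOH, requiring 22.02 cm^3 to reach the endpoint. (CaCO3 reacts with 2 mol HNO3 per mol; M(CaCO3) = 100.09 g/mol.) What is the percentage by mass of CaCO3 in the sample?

Total n(HNO3) added = 0.4255 x 0.05835 = 0.02483 mol.
n(NaOH) used = 0.2752 x 0.02202 = 0.006060 mol, which equals the excess n(HNO3).
So n(HNO3) consumed by the sample = 0.02483 - 0.006060 = 0.01877 mol.
n(CaCO3) = 0.01877 / 2 = 0.009384 mol.
mass CaCO3 = 0.009384 x 100.09 = 0.9392 g, so %CaCO3 = 0.9392/1.2866 x 100 = 73.0%.

73.0%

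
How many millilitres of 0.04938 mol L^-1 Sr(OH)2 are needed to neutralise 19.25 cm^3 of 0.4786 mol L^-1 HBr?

n(HBr) = 0.4786 mol/L x 0.01925 L = 0.009213 mol.
The neutralisation is 2 HBr : 1 Sr(OH)2, so n(Sr(OH)2) = 0.009213 x 1/2 = 0.004607 mol.
V(Sr(OH)2) = 0.004607 / 0.04938 = 0.09329 L = 93.3 mL.

93.3 mL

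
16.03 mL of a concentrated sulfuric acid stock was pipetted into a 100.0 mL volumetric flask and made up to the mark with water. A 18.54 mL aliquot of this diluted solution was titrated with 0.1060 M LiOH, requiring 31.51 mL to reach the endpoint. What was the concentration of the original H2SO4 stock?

n(LiOH) = 0.1060 x 0.03151 = 0.003340 mol.
n(H2SO4) in the aliquot = 0.003340 x 1/2 = 0.001670 mol.
[diluted H2SO4] = 0.001670 / 0.01854 = 0.09008 M.
Dilution factor = 100.0/16.03 = 6.238, so [stock] = 0.09008 x 6.238 = 0.562 M.

0.562 M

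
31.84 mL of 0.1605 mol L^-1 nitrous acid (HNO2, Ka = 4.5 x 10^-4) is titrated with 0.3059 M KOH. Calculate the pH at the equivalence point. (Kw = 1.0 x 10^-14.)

n(HNO2) = 0.1605 x 0.03184 = 0.005110 mol; V(KOH) at equivalence = 0.005110/0.3059 = 0.01671 L.
At equivalence all the acid is converted to NO2-; total volume = 0.03184 + 0.01671 = 0.04855 L, so [NO2-] = 0.005110/0.04855 = 0.1053 M.
Kb = Kw/Ka = 1.0e-14 / 4.5 x 10^-4 = 2.22e-11.
[OH^-] = sqrt(Kb x [NO2-]) = sqrt(2.22e-11 x 0.1053) = 1.53e-6 M.
pOH = 5.82, so pH = 14.00 - 5.82 = 8.18.

8.18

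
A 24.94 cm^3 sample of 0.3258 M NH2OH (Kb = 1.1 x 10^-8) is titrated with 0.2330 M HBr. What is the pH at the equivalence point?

3.45

n(NH2OH) = 0.3258 x 0.02494 = 0.008125 mol; V(HBr) at equivalence = 0.008125/0.2330 = 0.03487 L.
At equivalence the base is fully converted to NH3OH+; total volume = 0.05981 L, so [NH3OH+] = 0.008125/0.05981 = 0.1358 M.
Ka(NH3OH+) = Kw/Kb = 1.0e-14 / 1.1 x 10^-8 = 9.09e-7.
[H^+] = sqrt(Ka x [NH3OH+]) = sqrt(9.09e-7 x 0.1358) = 0.000351 M.
pH = -log(0.000351) = 3.45.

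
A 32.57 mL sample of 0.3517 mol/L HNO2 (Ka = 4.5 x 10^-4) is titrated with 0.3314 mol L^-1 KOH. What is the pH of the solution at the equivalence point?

n(HNO2) = 0.3517 x 0.03257 = 0.01145 mol; V(KOH) at equivalence = 0.01145/0.3314 = 0.03457 L.
At equivalence all the acid is converted to NO2-; total volume = 0.03257 + 0.03457 = 0.06714 L, so [NO2-] = 0.01145/0.06714 = 0.1706 M.
Kb = Kw/Ka = 1.0e-14 / 4.5 x 10^-4 = 2.22e-11.
[OH^-] = sqrt(Kb x [NO2-]) = sqrt(2.22e-11 x 0.1706) = 1.95e-6 M.
pOH = 5.71, so pH = 14.00 - 5.71 = 8.29.

8.29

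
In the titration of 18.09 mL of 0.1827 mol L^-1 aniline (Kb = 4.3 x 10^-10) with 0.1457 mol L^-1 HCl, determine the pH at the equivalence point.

n(C6H5NH2) = 0.1827 x 0.01809 = 0.003305 mol; V(HCl) at equivalence = 0.003305/0.1457 = 0.02268 L.
At equivalence the base is fully converted to C6H5NH3+; total volume = 0.04077 L, so [C6H5NH3+] = 0.003305/0.04077 = 0.08106 M.
Ka(C6H5NH3+) = Kw/Kb = 1.0e-14 / 4.3 x 10^-10 = 2.33e-5.
[H^+] = sqrt(Ka x [C6H5NH3+]) = sqrt(2.33e-5 x 0.08106) = 0.00137 M.
pH = -log(0.00137) = 2.86.

2.86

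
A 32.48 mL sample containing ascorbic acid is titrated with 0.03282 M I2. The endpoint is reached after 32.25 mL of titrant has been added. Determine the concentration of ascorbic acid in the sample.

n(I2) = 0.03282 x 0.03225 = 0.001058 mol.
From the balanced equation, 1 mol I2 reacts with 1 mol ascorbic acid, so n(ascorbic acid) = 0.001058 x 1/1 = 0.001058 mol.
[ascorbic acid] = 0.001058 / 0.03248 L = 0.0326 M.

0.0326 M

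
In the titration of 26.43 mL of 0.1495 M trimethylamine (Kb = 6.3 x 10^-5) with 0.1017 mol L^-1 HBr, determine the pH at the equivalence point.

5.51

n((CH3)3N) = 0.1495 x 0.02643 = 0.003951 mol; V(HBr) at equivalence = 0.003951/0.1017 = 0.03885 L.
At equivalence the base is fully converted to (CH3)3NH+; total volume = 0.06528 L, so [(CH3)3NH+] = 0.003951/0.06528 = 0.06053 M.
Ka((CH3)3NH+) = Kw/Kb = 1.0e-14 / 6.3 x 10^-5 = 1.59e-10.
[H^+] = sqrt(Ka x [(CH3)3NH+]) = sqrt(1.59e-10 x 0.06053) = 3.10e-6 M.
pH = -log(3.10e-6) = 5.51.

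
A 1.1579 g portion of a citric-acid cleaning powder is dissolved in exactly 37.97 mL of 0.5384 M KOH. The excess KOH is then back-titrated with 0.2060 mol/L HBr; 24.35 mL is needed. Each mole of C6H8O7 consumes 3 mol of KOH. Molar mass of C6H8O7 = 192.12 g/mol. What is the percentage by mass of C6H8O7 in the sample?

85.3%

Total n(KOH) added = 0.5384 x 0.03797 = 0.02044 mol.
n(HBr) used = 0.2060 x 0.02435 = 0.005016 mol, which equals the excess n(KOH).
So n(KOH) consumed by the sample = 0.02044 - 0.005016 = 0.01543 mol.
n(C6H8O7) = 0.01543 / 3 = 0.005142 mol.
mass C6H8O7 = 0.005142 x 192.12 = 0.9879 g, so %C6H8O7 = 0.9879/1.1579 x 100 = 85.3%.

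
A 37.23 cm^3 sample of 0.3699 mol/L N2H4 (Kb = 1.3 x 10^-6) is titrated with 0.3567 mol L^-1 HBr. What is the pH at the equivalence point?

4.43

n(N2H4) = 0.3699 x 0.03723 = 0.01377 mol; V(HBr) at equivalence = 0.01377/0.3567 = 0.03861 L.
At equivalence the base is fully converted to N2H5+; total volume = 0.07584 L, so [N2H5+] = 0.01377/0.07584 = 0.1816 M.
Ka(N2H5+) = Kw/Kb = 1.0e-14 / 1.3 x 10^-6 = 7.69e-9.
[H^+] = sqrt(Ka x [N2H5+]) = sqrt(7.69e-9 x 0.1816) = 3.74e-5 M.
pH = -log(3.74e-5) = 4.43.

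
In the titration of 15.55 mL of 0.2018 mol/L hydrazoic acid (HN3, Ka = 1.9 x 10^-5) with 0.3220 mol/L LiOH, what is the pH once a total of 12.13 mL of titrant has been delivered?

12.44

n(acid) = 0.2018 x 0.01555 = 0.003138 mol; n(LiOH) added = 0.3220 x 0.01213 = 0.003906 mol.
Base is in excess by 0.003906 - 0.003138 = 0.0007679 mol in a total volume of 0.02768 L.
[OH^-] = 0.0007679/0.02768 = 0.02774 M, so pOH = 1.56 and pH = 14.00 - 1.56 = 12.44.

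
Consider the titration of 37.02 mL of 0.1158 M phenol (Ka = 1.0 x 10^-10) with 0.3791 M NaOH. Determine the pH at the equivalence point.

11.47

n(C6H5OH) = 0.1158 x 0.03702 = 0.004287 mol; V(NaOH) at equivalence = 0.004287/0.3791 = 0.01131 L.
At equivalence all the acid is converted to C6H5O-; total volume = 0.03702 + 0.01131 = 0.04833 L, so [C6H5O-] = 0.004287/0.04833 = 0.08870 M.
Kb = Kw/Ka = 1.0e-14 / 1.0 x 10^-10 = 0.000100.
[OH^-] = sqrt(Kb x [C6H5O-]) = sqrt(0.000100 x 0.08870) = 0.00298 M.
pOH = 2.53, so pH = 14.00 - 2.53 = 11.47.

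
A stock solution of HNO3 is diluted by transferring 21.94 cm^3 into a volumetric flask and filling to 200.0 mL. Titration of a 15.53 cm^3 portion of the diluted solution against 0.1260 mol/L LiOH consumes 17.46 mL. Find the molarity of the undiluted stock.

1.29 M

n(LiOH) = 0.1260 x 0.01746 = 0.002200 mol.
n(HNO3) in the aliquot = 0.002200 mol.
[diluted HNO3] = 0.002200 / 0.01553 = 0.1417 M.
Dilution factor = 200.0/21.94 = 9.116, so [stock] = 0.1417 x 9.116 = 1.29 M.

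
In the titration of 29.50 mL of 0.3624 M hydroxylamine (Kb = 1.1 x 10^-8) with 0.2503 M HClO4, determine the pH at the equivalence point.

3.44

n(NH2OH) = 0.3624 x 0.02950 = 0.01069 mol; V(HClO4) at equivalence = 0.01069/0.2503 = 0.04271 L.
At equivalence the base is fully converted to NH3OH+; total volume = 0.07221 L, so [NH3OH+] = 0.01069/0.07221 = 0.1480 M.
Ka(NH3OH+) = Kw/Kb = 1.0e-14 / 1.1 x 10^-8 = 9.09e-7.
[H^+] = sqrt(Ka x [NH3OH+]) = sqrt(9.09e-7 x 0.1480) = 0.000367 M.
pH = -log(0.000367) = 3.44.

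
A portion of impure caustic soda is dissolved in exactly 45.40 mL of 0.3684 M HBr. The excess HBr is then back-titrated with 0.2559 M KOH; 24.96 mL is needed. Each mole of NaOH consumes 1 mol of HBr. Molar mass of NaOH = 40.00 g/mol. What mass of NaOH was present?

0.414 g

Total n(HBr) added = 0.3684 x 0.04540 = 0.01673 mol.
n(KOH) used = 0.2559 x 0.02496 = 0.006387 mol, which equals the excess n(HBr).
So n(HBr) consumed by the sample = 0.01673 - 0.006387 = 0.01034 mol.
n(NaOH) = 0.01034 / 1 = 0.01034 mol.
mass = 0.01034 mol x 40.00 g/mol = 0.414 g.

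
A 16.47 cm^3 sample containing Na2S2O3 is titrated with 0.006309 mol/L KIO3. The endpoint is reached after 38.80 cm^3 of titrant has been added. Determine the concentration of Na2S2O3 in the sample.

n(KIO3) = 0.006309 x 0.03880 = 0.0002448 mol.
From the balanced equation, 1 mol KIO3 reacts with 6 mol Na2S2O3, so n(Na2S2O3) = 0.0002448 x 6/1 = 0.001469 mol.
[Na2S2O3] = 0.001469 / 0.01647 L = 0.0892 M.

0.0892 M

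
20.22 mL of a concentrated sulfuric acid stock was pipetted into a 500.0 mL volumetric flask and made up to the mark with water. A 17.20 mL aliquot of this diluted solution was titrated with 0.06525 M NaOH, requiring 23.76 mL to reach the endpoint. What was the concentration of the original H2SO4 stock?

n(NaOH) = 0.06525 x 0.02376 = 0.001550 mol.
n(H2SO4) in the aliquot = 0.001550 x 1/2 = 0.0007752 mol.
[diluted H2SO4] = 0.0007752 / 0.01720 = 0.04507 M.
Dilution factor = 500.0/20.22 = 24.73, so [stock] = 0.04507 x 24.73 = 1.11 M.

1.11 M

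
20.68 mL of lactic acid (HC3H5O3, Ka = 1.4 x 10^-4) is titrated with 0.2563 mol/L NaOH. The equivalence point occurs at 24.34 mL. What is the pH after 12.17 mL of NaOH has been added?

3.85

12.17 mL is exactly half the equivalence volume (24.34/2), i.e. the half-equivalence point.
There, n(HA) = n(A^-), so pH = pKa = -log(1.4 x 10^-4) = 3.85.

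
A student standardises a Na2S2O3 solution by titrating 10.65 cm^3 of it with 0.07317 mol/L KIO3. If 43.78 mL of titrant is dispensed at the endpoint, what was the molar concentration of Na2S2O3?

n(KIO3) = 0.07317 x 0.04378 = 0.003203 mol.
From the balanced equation, 1 mol KIO3 reacts with 6 mol Na2S2O3, so n(Na2S2O3) = 0.003203 x 6/1 = 0.01922 mol.
[Na2S2O3] = 0.01922 / 0.01065 L = 1.80 M.

1.80 M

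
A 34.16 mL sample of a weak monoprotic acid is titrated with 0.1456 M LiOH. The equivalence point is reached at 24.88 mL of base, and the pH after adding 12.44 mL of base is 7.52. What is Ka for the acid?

12.44 mL is half of the equivalence volume, so this is the half-equivalence point where [HA] = [A^-].
At half-equivalence pH = pKa, so pKa = 7.52.
Ka = 10^(-7.52) = 3.0 x 10^-8.

3.0 x 10^-8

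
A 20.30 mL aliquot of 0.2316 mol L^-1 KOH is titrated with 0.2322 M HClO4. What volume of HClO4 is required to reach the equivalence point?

n(KOH) = 0.2316 mol/L x 0.02030 L = 0.004701 mol.
At equivalence n(HClO4) = n(KOH) = 0.004701 mol.
V(HClO4) = 0.004701 / 0.2322 = 0.02025 L = 20.2 mL.

20.2 mL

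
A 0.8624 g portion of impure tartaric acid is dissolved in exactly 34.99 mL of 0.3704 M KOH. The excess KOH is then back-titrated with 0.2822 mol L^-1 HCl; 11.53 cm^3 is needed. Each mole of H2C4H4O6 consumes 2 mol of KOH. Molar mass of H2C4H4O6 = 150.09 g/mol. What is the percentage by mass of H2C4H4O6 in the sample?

84.5%

Total n(KOH) added = 0.3704 x 0.03499 = 0.01296 mol.
n(HCl) used = 0.2822 x 0.01153 = 0.003254 mol, which equals the excess n(KOH).
So n(KOH) consumed by the sample = 0.01296 - 0.003254 = 0.009707 mol.
n(H2C4H4O6) = 0.009707 / 2 = 0.004853 mol.
mass H2C4H4O6 = 0.004853 x 150.09 = 0.7284 g, so %H2C4H4O6 = 0.7284/0.8624 x 100 = 84.5%.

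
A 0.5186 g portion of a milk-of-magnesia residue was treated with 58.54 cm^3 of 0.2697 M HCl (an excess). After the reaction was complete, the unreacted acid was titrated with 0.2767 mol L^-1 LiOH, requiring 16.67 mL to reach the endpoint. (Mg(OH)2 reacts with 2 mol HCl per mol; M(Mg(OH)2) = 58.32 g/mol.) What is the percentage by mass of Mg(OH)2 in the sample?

Total n(HCl) added = 0.2697 x 0.05854 = 0.01579 mol.
n(LiOH) used = 0.2767 x 0.01667 = 0.004613 mol, which equals the excess n(HCl).
So n(HCl) consumed by the sample = 0.01579 - 0.004613 = 0.01118 mol.
n(Mg(OH)2) = 0.01118 / 2 = 0.005588 mol.
mass Mg(OH)2 = 0.005588 x 58.32 = 0.3259 g, so %Mg(OH)2 = 0.3259/0.5186 x 100 = 62.8%.

62.8%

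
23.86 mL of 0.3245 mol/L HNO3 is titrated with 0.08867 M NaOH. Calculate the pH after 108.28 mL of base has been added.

12.15

n(acid) = 0.3245 x 0.02386 = 0.007743 mol; n(NaOH) added = 0.08867 x 0.1083 = 0.009601 mol.
Base is in excess by 0.009601 - 0.007743 = 0.001859 mol in a total volume of 0.1321 L.
[OH^-] = 0.001859/0.1321 = 0.01407 M, so pOH = 1.85 and pH = 14.00 - 1.85 = 12.15.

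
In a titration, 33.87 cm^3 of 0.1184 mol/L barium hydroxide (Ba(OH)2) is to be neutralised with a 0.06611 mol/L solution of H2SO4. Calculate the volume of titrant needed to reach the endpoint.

n(Ba(OH)2) = 0.1184 mol/L x 0.03387 L = 0.004010 mol.
At equivalence n(H2SO4) = n(Ba(OH)2) = 0.004010 mol.
V(H2SO4) = 0.004010 / 0.06611 = 0.06066 L = 60.7 mL.

60.7 mL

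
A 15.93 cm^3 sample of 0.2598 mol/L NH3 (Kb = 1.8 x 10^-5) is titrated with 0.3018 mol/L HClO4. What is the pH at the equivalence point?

5.06

n(NH3) = 0.2598 x 0.01593 = 0.004139 mol; V(HClO4) at equivalence = 0.004139/0.3018 = 0.01371 L.
At equivalence the base is fully converted to NH4+; total volume = 0.02964 L, so [NH4+] = 0.004139/0.02964 = 0.1396 M.
Ka(NH4+) = Kw/Kb = 1.0e-14 / 1.8 x 10^-5 = 5.56e-10.
[H^+] = sqrt(Ka x [NH4+]) = sqrt(5.56e-10 x 0.1396) = 8.81e-6 M.
pH = -log(8.81e-6) = 5.06.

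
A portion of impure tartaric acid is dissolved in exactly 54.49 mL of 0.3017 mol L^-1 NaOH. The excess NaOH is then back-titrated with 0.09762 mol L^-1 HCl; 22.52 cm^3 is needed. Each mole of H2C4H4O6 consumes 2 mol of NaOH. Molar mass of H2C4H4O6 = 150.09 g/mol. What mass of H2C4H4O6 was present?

1.07 g

Total n(NaOH) added = 0.3017 x 0.05449 = 0.01644 mol.
n(HCl) used = 0.09762 x 0.02252 = 0.002198 mol, which equals the excess n(NaOH).
So n(NaOH) consumed by the sample = 0.01644 - 0.002198 = 0.01424 mol.
n(H2C4H4O6) = 0.01424 / 2 = 0.007121 mol.
mass = 0.007121 mol x 150.09 g/mol = 1.07 g.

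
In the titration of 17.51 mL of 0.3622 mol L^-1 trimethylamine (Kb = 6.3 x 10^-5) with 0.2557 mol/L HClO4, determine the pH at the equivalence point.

5.31

n((CH3)3N) = 0.3622 x 0.01751 = 0.006342 mol; V(HClO4) at equivalence = 0.006342/0.2557 = 0.02480 L.
At equivalence the base is fully converted to (CH3)3NH+; total volume = 0.04231 L, so [(CH3)3NH+] = 0.006342/0.04231 = 0.1499 M.
Ka((CH3)3NH+) = Kw/Kb = 1.0e-14 / 6.3 x 10^-5 = 1.59e-10.
[H^+] = sqrt(Ka x [(CH3)3NH+]) = sqrt(1.59e-10 x 0.1499) = 4.88e-6 M.
pH = -log(4.88e-6) = 5.31.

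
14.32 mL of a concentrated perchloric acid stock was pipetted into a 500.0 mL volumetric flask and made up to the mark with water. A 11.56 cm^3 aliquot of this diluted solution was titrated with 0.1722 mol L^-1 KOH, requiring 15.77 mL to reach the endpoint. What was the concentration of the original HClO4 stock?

8.20 M

n(KOH) = 0.1722 x 0.01577 = 0.002716 mol.
n(HClO4) in the aliquot = 0.002716 mol.
[diluted HClO4] = 0.002716 / 0.01156 = 0.2349 M.
Dilution factor = 500.0/14.32 = 34.92, so [stock] = 0.2349 x 34.92 = 8.20 M.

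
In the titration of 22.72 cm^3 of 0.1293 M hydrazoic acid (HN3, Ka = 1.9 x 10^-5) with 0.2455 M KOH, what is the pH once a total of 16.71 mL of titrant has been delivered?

n(acid) = 0.1293 x 0.02272 = 0.002938 mol; n(KOH) added = 0.2455 x 0.01671 = 0.004102 mol.
Base is in excess by 0.004102 - 0.002938 = 0.001165 mol in a total volume of 0.03943 L.
[OH^-] = 0.001165/0.03943 = 0.02954 M, so pOH = 1.53 and pH = 14.00 - 1.53 = 12.47.

12.47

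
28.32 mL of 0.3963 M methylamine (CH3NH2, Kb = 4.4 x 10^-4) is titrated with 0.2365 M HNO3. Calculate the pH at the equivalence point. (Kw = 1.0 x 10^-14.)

5.74

n(CH3NH2) = 0.3963 x 0.02832 = 0.01122 mol; V(HNO3) at equivalence = 0.01122/0.2365 = 0.04746 L.
At equivalence the base is fully converted to CH3NH3+; total volume = 0.07578 L, so [CH3NH3+] = 0.01122/0.07578 = 0.1481 M.
Ka(CH3NH3+) = Kw/Kb = 1.0e-14 / 4.4 x 10^-4 = 2.27e-11.
[H^+] = sqrt(Ka x [CH3NH3+]) = sqrt(2.27e-11 x 0.1481) = 1.83e-6 M.
pH = -log(1.83e-6) = 5.74.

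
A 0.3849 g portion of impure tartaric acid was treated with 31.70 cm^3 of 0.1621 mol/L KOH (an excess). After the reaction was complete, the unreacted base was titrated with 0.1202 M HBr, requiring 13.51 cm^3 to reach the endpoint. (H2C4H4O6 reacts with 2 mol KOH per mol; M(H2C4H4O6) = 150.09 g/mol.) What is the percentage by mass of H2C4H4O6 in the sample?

Total n(KOH) added = 0.1621 x 0.03170 = 0.005139 mol.
n(HBr) used = 0.1202 x 0.01351 = 0.001624 mol, which equals the excess n(KOH).
So n(KOH) consumed by the sample = 0.005139 - 0.001624 = 0.003515 mol.
n(H2C4H4O6) = 0.003515 / 2 = 0.001757 mol.
mass H2C4H4O6 = 0.001757 x 150.09 = 0.2638 g, so %H2C4H4O6 = 0.2638/0.3849 x 100 = 68.5%.

68.5%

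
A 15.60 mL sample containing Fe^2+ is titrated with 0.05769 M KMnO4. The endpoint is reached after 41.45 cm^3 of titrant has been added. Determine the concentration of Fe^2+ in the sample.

n(KMnO4) = 0.05769 x 0.04145 = 0.002391 mol.
From the balanced equation, 1 mol KMnO4 reacts with 5 mol Fe^2+, so n(Fe^2+) = 0.002391 x 5/1 = 0.01196 mol.
[Fe^2+] = 0.01196 / 0.01560 L = 0.766 M.

0.766 M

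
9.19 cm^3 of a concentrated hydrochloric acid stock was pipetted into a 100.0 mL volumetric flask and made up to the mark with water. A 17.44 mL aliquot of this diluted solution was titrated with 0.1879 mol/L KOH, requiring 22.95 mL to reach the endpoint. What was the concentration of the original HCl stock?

2.69 M

n(KOH) = 0.1879 x 0.02295 = 0.004312 mol.
n(HCl) in the aliquot = 0.004312 mol.
[diluted HCl] = 0.004312 / 0.01744 = 0.2473 M.
Dilution factor = 100.0/9.190 = 10.88, so [stock] = 0.2473 x 10.88 = 2.69 M.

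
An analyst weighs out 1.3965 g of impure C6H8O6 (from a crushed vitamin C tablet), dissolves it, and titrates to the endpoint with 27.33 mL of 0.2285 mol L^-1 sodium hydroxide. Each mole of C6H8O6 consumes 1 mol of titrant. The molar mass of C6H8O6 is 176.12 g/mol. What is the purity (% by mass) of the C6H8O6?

78.8%

n(NaOH) = 0.2285 x 0.02733 = 0.006245 mol.
n(C6H8O6) = 0.006245 / 1 = 0.006245 mol.
mass of C6H8O6 = 0.006245 x 176.12 = 1.100 g.
% purity = 1.100 / 1.3965 x 100 = 78.8%.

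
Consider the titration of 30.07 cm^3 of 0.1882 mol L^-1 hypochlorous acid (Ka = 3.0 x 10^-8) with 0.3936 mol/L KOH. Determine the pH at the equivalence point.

n(HClO) = 0.1882 x 0.03007 = 0.005659 mol; V(KOH) at equivalence = 0.005659/0.3936 = 0.01438 L.
At equivalence all the acid is converted to ClO-; total volume = 0.03007 + 0.01438 = 0.04445 L, so [ClO-] = 0.005659/0.04445 = 0.1273 M.
Kb = Kw/Ka = 1.0e-14 / 3.0 x 10^-8 = 3.33e-7.
[OH^-] = sqrt(Kb x [ClO-]) = sqrt(3.33e-7 x 0.1273) = 0.000206 M.
pOH = 3.69, so pH = 14.00 - 3.69 = 10.31.

10.31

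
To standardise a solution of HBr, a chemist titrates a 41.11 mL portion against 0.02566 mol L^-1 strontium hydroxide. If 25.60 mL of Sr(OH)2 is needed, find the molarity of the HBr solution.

n(Sr(OH)2) delivered = 0.02566 x 0.02560 = 0.0006569 mol.
The reaction is 2 HBr + 1 Sr(OH)2, so n(HBr) = 0.0006569 x 2/1 = 0.001314 mol.
[HBr] = 0.001314 mol / 0.04111 L = 0.0320 M.

0.0320 M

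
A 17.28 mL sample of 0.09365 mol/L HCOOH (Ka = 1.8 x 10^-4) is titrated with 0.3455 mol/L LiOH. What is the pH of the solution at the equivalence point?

n(HCOOH) = 0.09365 x 0.01728 = 0.001618 mol; V(LiOH) at equivalence = 0.001618/0.3455 = 0.004684 L.
At equivalence all the acid is converted to HCOO-; total volume = 0.01728 + 0.004684 = 0.02196 L, so [HCOO-] = 0.001618/0.02196 = 0.07368 M.
Kb = Kw/Ka = 1.0e-14 / 1.8 x 10^-4 = 5.56e-11.
[OH^-] = sqrt(Kb x [HCOO-]) = sqrt(5.56e-11 x 0.07368) = 2.02e-6 M.
pOH = 5.69, so pH = 14.00 - 5.69 = 8.31.

8.31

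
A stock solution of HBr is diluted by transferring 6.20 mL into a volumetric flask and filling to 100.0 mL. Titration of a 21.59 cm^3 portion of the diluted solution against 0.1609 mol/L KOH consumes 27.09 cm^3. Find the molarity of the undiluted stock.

3.26 M

n(KOH) = 0.1609 x 0.02709 = 0.004359 mol.
n(HBr) in the aliquot = 0.004359 mol.
[diluted HBr] = 0.004359 / 0.02159 = 0.2019 M.
Dilution factor = 100.0/6.200 = 16.13, so [stock] = 0.2019 x 16.13 = 3.26 M.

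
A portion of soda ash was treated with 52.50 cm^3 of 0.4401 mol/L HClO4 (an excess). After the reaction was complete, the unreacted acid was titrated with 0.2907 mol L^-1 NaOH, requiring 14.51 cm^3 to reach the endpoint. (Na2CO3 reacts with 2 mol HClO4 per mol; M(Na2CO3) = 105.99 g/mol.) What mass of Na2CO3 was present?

Total n(HClO4) added = 0.4401 x 0.05250 = 0.02311 mol.
n(NaOH) used = 0.2907 x 0.01451 = 0.004218 mol, which equals the excess n(HClO4).
So n(HClO4) consumed by the sample = 0.02311 - 0.004218 = 0.01889 mol.
n(Na2CO3) = 0.01889 / 2 = 0.009444 mol.
mass = 0.009444 mol x 105.99 g/mol = 1.00 g.

1.00 g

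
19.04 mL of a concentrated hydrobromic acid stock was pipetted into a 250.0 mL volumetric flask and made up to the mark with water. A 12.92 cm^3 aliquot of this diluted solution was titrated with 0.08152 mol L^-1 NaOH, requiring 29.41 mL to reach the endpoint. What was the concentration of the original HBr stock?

2.44 M

n(NaOH) = 0.08152 x 0.02941 = 0.002398 mol.
n(HBr) in the aliquot = 0.002398 mol.
[diluted HBr] = 0.002398 / 0.01292 = 0.1856 M.
Dilution factor = 250.0/19.04 = 13.13, so [stock] = 0.1856 x 13.13 = 2.44 M.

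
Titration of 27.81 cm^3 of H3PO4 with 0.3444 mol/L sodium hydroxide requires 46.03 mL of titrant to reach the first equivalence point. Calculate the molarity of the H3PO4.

0.570 M

n(NaOH) = 0.3444 x 0.04603 = 0.01585 mol.
At the first equivalence point, 1 mol OH^- react per mol H3PO4, so n(H3PO4) = 0.01585 / 1 = 0.01585 mol.
[H3PO4] = 0.01585 / 0.02781 L = 0.570 M.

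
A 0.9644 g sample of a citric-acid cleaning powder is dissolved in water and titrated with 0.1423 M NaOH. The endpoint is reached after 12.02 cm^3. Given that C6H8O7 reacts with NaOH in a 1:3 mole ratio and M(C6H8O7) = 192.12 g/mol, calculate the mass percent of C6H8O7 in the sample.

n(NaOH) = 0.1423 x 0.01202 = 0.001710 mol.
n(C6H8O7) = 0.001710 / 3 = 0.0005701 mol.
mass of C6H8O7 = 0.0005701 x 192.12 = 0.1095 g.
% purity = 0.1095 / 0.9644 x 100 = 11.4%.

11.4%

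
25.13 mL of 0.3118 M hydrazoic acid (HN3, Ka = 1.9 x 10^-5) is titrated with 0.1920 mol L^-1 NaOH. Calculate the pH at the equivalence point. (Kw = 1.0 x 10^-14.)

n(HN3) = 0.3118 x 0.02513 = 0.007836 mol; V(NaOH) at equivalence = 0.007836/0.1920 = 0.04081 L.
At equivalence all the acid is converted to N3-; total volume = 0.02513 + 0.04081 = 0.06594 L, so [N3-] = 0.007836/0.06594 = 0.1188 M.
Kb = Kw/Ka = 1.0e-14 / 1.9 x 10^-5 = 5.26e-10.
[OH^-] = sqrt(Kb x [N3-]) = sqrt(5.26e-10 x 0.1188) = 7.91e-6 M.
pOH = 5.10, so pH = 14.00 - 5.10 = 8.90.

8.90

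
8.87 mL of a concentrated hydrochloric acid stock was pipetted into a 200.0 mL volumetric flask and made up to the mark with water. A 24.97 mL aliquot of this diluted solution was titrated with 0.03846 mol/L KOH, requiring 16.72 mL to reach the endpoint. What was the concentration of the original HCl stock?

n(KOH) = 0.03846 x 0.01672 = 0.0006431 mol.
n(HCl) in the aliquot = 0.0006431 mol.
[diluted HCl] = 0.0006431 / 0.02497 = 0.02575 M.
Dilution factor = 200.0/8.870 = 22.55, so [stock] = 0.02575 x 22.55 = 0.581 M.

0.581 M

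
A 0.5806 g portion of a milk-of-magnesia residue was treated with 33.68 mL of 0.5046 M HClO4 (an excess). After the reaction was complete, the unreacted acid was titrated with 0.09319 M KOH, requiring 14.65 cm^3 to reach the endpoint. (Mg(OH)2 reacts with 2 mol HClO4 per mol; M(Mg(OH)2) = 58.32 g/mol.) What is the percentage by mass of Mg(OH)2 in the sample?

78.5%

Total n(HClO4) added = 0.5046 x 0.03368 = 0.01699 mol.
n(KOH) used = 0.09319 x 0.01465 = 0.001365 mol, which equals the excess n(HClO4).
So n(HClO4) consumed by the sample = 0.01699 - 0.001365 = 0.01563 mol.
n(Mg(OH)2) = 0.01563 / 2 = 0.007815 mol.
mass Mg(OH)2 = 0.007815 x 58.32 = 0.4558 g, so %Mg(OH)2 = 0.4558/0.5806 x 100 = 78.5%.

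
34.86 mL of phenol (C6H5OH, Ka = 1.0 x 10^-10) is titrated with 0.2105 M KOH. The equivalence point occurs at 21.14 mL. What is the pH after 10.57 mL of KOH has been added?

10.57 mL is exactly half the equivalence volume (21.14/2), i.e. the half-equivalence point.
There, n(HA) = n(A^-), so pH = pKa = -log(1.0 x 10^-10) = 10.00.

10.00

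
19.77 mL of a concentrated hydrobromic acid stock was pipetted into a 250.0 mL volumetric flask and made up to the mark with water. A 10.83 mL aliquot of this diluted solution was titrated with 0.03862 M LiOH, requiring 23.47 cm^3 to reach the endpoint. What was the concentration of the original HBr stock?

1.06 M

n(LiOH) = 0.03862 x 0.02347 = 0.0009064 mol.
n(HBr) in the aliquot = 0.0009064 mol.
[diluted HBr] = 0.0009064 / 0.01083 = 0.08369 M.
Dilution factor = 250.0/19.77 = 12.65, so [stock] = 0.08369 x 12.65 = 1.06 M.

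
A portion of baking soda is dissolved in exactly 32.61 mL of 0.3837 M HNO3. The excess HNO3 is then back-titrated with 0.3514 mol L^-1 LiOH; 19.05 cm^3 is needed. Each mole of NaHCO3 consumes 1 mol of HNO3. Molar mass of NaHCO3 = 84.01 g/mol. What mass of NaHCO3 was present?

0.489 g

Total n(HNO3) added = 0.3837 x 0.03261 = 0.01251 mol.
n(LiOH) used = 0.3514 x 0.01905 = 0.006694 mol, which equals the excess n(HNO3).
So n(HNO3) consumed by the sample = 0.01251 - 0.006694 = 0.005818 mol.
n(NaHCO3) = 0.005818 / 1 = 0.005818 mol.
mass = 0.005818 mol x 84.01 g/mol = 0.489 g.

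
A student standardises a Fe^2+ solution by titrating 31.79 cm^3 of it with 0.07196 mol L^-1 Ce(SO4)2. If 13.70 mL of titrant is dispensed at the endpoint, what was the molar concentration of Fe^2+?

0.0310 M

n(Ce(SO4)2) = 0.07196 x 0.01370 = 0.0009859 mol.
From the balanced equation, 1 mol Ce(SO4)2 reacts with 1 mol Fe^2+, so n(Fe^2+) = 0.0009859 x 1/1 = 0.0009859 mol.
[Fe^2+] = 0.0009859 / 0.03179 L = 0.0310 M.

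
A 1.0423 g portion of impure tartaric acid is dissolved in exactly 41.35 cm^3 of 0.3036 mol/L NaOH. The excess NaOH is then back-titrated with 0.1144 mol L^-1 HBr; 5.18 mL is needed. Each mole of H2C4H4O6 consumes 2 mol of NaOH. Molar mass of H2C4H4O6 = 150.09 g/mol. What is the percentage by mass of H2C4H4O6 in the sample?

Total n(NaOH) added = 0.3036 x 0.04135 = 0.01255 mol.
n(HBr) used = 0.1144 x 0.005180 = 0.0005926 mol, which equals the excess n(NaOH).
So n(NaOH) consumed by the sample = 0.01255 - 0.0005926 = 0.01196 mol.
n(H2C4H4O6) = 0.01196 / 2 = 0.005981 mol.
mass H2C4H4O6 = 0.005981 x 150.09 = 0.8976 g, so %H2C4H4O6 = 0.8976/1.0423 x 100 = 86.1%.

86.1%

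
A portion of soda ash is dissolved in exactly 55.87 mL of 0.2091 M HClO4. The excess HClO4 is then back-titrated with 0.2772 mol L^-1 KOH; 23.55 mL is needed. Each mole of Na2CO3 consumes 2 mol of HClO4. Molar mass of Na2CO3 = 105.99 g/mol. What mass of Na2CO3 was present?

Total n(HClO4) added = 0.2091 x 0.05587 = 0.01168 mol.
n(KOH) used = 0.2772 x 0.02355 = 0.006528 mol, which equals the excess n(HClO4).
So n(HClO4) consumed by the sample = 0.01168 - 0.006528 = 0.005154 mol.
n(Na2CO3) = 0.005154 / 2 = 0.002577 mol.
mass = 0.002577 mol x 105.99 g/mol = 0.273 g.

0.273 g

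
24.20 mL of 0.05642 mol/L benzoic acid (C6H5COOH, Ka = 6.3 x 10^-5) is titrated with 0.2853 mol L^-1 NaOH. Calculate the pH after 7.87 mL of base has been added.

n(acid) = 0.05642 x 0.02420 = 0.001365 mol; n(NaOH) added = 0.2853 x 0.007870 = 0.002245 mol.
Base is in excess by 0.002245 - 0.001365 = 0.0008799 mol in a total volume of 0.03207 L.
[OH^-] = 0.0008799/0.03207 = 0.02744 M, so pOH = 1.56 and pH = 14.00 - 1.56 = 12.44.

12.44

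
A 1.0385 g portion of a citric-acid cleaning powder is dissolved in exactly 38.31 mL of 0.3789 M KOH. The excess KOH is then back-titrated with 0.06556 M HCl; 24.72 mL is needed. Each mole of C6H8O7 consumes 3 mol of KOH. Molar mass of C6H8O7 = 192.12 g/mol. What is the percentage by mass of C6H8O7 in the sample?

79.5%

Total n(KOH) added = 0.3789 x 0.03831 = 0.01452 mol.
n(HCl) used = 0.06556 x 0.02472 = 0.001621 mol, which equals the excess n(KOH).
So n(KOH) consumed by the sample = 0.01452 - 0.001621 = 0.01290 mol.
n(C6H8O7) = 0.01290 / 3 = 0.004298 mol.
mass C6H8O7 = 0.004298 x 192.12 = 0.8258 g, so %C6H8O7 = 0.8258/1.0385 x 100 = 79.5%.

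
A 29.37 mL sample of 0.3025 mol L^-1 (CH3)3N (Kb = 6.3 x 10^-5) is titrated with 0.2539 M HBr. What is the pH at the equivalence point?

5.33

n((CH3)3N) = 0.3025 x 0.02937 = 0.008884 mol; V(HBr) at equivalence = 0.008884/0.2539 = 0.03499 L.
At equivalence the base is fully converted to (CH3)3NH+; total volume = 0.06436 L, so [(CH3)3NH+] = 0.008884/0.06436 = 0.1380 M.
Ka((CH3)3NH+) = Kw/Kb = 1.0e-14 / 6.3 x 10^-5 = 1.59e-10.
[H^+] = sqrt(Ka x [(CH3)3NH+]) = sqrt(1.59e-10 x 0.1380) = 4.68e-6 M.
pH = -log(4.68e-6) = 5.33.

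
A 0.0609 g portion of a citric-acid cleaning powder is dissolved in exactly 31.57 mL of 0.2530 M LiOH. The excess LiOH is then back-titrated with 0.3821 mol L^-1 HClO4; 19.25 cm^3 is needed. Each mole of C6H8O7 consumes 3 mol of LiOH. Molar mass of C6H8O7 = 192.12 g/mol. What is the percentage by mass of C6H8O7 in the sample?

Total n(LiOH) added = 0.2530 x 0.03157 = 0.007987 mol.
n(HClO4) used = 0.3821 x 0.01925 = 0.007355 mol, which equals the excess n(LiOH).
So n(LiOH) consumed by the sample = 0.007987 - 0.007355 = 0.0006318 mol.
n(C6H8O7) = 0.0006318 / 3 = 0.0002106 mol.
mass C6H8O7 = 0.0002106 x 192.12 = 0.04046 g, so %C6H8O7 = 0.04046/0.0609 x 100 = 66.4%.

66.4%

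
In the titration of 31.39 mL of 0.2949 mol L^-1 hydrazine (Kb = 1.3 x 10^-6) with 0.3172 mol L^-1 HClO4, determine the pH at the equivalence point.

n(N2H4) = 0.2949 x 0.03139 = 0.009257 mol; V(HClO4) at equivalence = 0.009257/0.3172 = 0.02918 L.
At equivalence the base is fully converted to N2H5+; total volume = 0.06057 L, so [N2H5+] = 0.009257/0.06057 = 0.1528 M.
Ka(N2H5+) = Kw/Kb = 1.0e-14 / 1.3 x 10^-6 = 7.69e-9.
[H^+] = sqrt(Ka x [N2H5+]) = sqrt(7.69e-9 x 0.1528) = 3.43e-5 M.
pH = -log(3.43e-5) = 4.46.

4.46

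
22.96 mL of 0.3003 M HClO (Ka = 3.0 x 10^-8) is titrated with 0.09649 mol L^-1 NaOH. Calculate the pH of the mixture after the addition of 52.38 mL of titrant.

Initial n(HClO) = 0.3003 x 0.02296 = 0.006895 mol.
n(NaOH) added = 0.09649 x 0.05238 = 0.005054 mol, converting that many moles of HClO to ClO-.
Remaining n(HClO) = 0.001841 mol; n(ClO-) = 0.005054 mol.
By Henderson-Hasselbalch, pH = pKa + log([A^-]/[HA]) = 7.52 + log(0.005054/0.001841) = 7.52 + (+0.44) = 7.96.

7.96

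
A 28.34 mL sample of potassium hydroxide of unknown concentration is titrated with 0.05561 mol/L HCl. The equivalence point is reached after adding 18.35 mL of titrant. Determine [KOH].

n(HCl) delivered = 0.05561 x 0.01835 = 0.001020 mol.
For a 1:1 reaction, n(KOH) = 0.001020 mol.
[KOH] = 0.001020 mol / 0.02834 L = 0.0360 M.

0.0360 M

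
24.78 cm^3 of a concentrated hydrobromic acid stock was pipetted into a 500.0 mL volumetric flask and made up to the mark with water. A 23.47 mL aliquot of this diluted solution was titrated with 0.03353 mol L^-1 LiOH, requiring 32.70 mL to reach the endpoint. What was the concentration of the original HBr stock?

n(LiOH) = 0.03353 x 0.03270 = 0.001096 mol.
n(HBr) in the aliquot = 0.001096 mol.
[diluted HBr] = 0.001096 / 0.02347 = 0.04672 M.
Dilution factor = 500.0/24.78 = 20.18, so [stock] = 0.04672 x 20.18 = 0.943 M.

0.943 M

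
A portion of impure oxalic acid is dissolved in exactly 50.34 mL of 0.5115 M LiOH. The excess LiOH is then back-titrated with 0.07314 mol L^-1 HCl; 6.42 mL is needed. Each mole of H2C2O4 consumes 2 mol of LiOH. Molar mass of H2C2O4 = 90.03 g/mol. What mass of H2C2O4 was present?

1.14 g

Total n(LiOH) added = 0.5115 x 0.05034 = 0.02575 mol.
n(HCl) used = 0.07314 x 0.006420 = 0.0004696 mol, which equals the excess n(LiOH).
So n(LiOH) consumed by the sample = 0.02575 - 0.0004696 = 0.02528 mol.
n(H2C2O4) = 0.02528 / 2 = 0.01264 mol.
mass = 0.01264 mol x 90.03 g/mol = 1.14 g.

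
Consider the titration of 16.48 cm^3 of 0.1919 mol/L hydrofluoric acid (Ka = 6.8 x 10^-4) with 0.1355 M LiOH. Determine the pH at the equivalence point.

n(HF) = 0.1919 x 0.01648 = 0.003163 mol; V(LiOH) at equivalence = 0.003163/0.1355 = 0.02334 L.
At equivalence all the acid is converted to F-; total volume = 0.01648 + 0.02334 = 0.03982 L, so [F-] = 0.003163/0.03982 = 0.07942 M.
Kb = Kw/Ka = 1.0e-14 / 6.8 x 10^-4 = 1.47e-11.
[OH^-] = sqrt(Kb x [F-]) = sqrt(1.47e-11 x 0.07942) = 1.08e-6 M.
pOH = 5.97, so pH = 14.00 - 5.97 = 8.03.

8.03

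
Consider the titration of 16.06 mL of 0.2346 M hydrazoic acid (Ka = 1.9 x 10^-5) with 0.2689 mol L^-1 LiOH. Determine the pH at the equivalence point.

8.91

n(HN3) = 0.2346 x 0.01606 = 0.003768 mol; V(LiOH) at equivalence = 0.003768/0.2689 = 0.01401 L.
At equivalence all the acid is converted to N3-; total volume = 0.01606 + 0.01401 = 0.03007 L, so [N3-] = 0.003768/0.03007 = 0.1253 M.
Kb = Kw/Ka = 1.0e-14 / 1.9 x 10^-5 = 5.26e-10.
[OH^-] = sqrt(Kb x [N3-]) = sqrt(5.26e-10 x 0.1253) = 8.12e-6 M.
pOH = 5.09, so pH = 14.00 - 5.09 = 8.91.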